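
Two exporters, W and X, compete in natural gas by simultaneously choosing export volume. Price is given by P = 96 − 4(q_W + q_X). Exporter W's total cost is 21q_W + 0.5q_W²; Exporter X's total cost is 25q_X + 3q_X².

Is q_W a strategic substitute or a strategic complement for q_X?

strategic substitutes

Exporter W's profit: π = q_W(96 − 4(q_W + q_X)) − 21q_W − 0.5q_W².
∂π/∂q_W = 75 − 9q_W − 4q_X = 0, so q_W = 25/3 − (4/9)q_X.
The best-response slope dq_W/dq_X = −4/9 < 0: the reaction function is downward-sloping, so the choices are strategic substitutes.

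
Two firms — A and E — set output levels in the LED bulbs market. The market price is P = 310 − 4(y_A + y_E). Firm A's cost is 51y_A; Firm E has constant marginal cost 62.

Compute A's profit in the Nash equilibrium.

Firm A's profit: π = y_A(310 − 4(y_A + y_E)) − 51y_A.
∂π/∂y_A = 259 − 8y_A − 4y_E = 0, so y_A = 32.375 − 0.5y_E.
By the same steps for E: y_E = 31 − 0.5y_A.
Plugging y_E into A's best response: y_A = 32.375 − 0.5(31 − 0.5y_A) ⇒ 0.75y_A = 16.875, so y_A = 22.5.
Then y_E = 31 − 0.5·22.5 = 19.75.
Price P = 310 − 4·42.25 = 141.
A's profit: (141 − 51)·22.5 = 2025.

2025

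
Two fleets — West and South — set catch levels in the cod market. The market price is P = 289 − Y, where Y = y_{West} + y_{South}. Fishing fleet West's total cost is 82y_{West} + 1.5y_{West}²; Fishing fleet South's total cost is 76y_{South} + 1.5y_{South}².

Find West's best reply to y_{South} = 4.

Fishing fleet West's profit: π = y_{West}(289 − (y_{West} + y_{South})) − 82y_{West} − 1.5y_{West}².
∂π/∂y_{West} = 207 − 5y_{West} − y_{South} = 0, so y_{West} = 41.4 − 0.2y_{South}.
At y_{South} = 4: y_{West} = 41.4 − 0.2·4 = 40.6.

40.6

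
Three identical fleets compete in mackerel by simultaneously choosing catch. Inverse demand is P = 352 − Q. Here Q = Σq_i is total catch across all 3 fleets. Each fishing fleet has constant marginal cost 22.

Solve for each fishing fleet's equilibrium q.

82.5

A representative fishing fleet's profit is π_i = q_i(352 − Q) − 22q_i, with Q = q_i + Σ_{j≠i} q_j.
First-order condition: 330 − 2q_i − Σ_{j≠i} q_j = 0.
Imposing symmetry (q_j = q for all j) turns Σ_{j≠i} q_j into 2q, so 330 = 4q and q = 82.5.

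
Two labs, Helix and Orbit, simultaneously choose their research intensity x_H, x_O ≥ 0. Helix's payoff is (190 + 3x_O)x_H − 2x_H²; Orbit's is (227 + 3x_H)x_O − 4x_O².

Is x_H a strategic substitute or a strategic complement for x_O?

Expanding Helix's payoff: 190x_H + 3x_Ox_H − 2x_H².
∂π/∂x_H = 190 + 3x_O − 4x_H = 0, so x_H = 47.5 + 0.75x_O.
The best-response slope dx_H/dx_O = 0.75 > 0: the reaction function is upward-sloping, so the choices are strategic complements.

strategic complements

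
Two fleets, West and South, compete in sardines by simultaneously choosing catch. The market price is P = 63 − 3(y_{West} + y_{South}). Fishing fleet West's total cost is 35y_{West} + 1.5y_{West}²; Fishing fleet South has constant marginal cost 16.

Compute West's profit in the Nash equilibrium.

1.62

Fishing fleet West's profit: π = y_{West}(63 − 3(y_{West} + y_{South})) − 35y_{West} − 1.5y_{West}².
∂π/∂y_{West} = 28 − 9y_{West} − 3y_{South} = 0, so y_{West} = 28/9 − (1/3)y_{South}.
For South: ∂π/∂y_{South} = 47 − 6y_{South} − 3y_{West} = 0 ⇒ y_{South} = 47/6 − 0.5y_{West}.
Plugging y_{South} into West's best response: y_{West} = 28/9 − (1/3)(47/6 − 0.5y_{West}) ⇒ (5/6)y_{West} = 0.5, so y_{West} = 0.6.
Then y_{South} = 47/6 − 0.5·0.6 = 113/15.
Price P = 63 − 3·(122/15) = 38.6.
West's profit: (38.6 − 35)·0.6 − 1.5(0.6)² = 1.62.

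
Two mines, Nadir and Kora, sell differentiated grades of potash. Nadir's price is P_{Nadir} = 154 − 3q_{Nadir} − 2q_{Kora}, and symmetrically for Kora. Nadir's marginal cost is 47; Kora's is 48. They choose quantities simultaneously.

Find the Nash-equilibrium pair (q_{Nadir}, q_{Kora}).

13.4375, 13.1875

Mine Nadir's profit: π = q_{Nadir}(154 − 3q_{Nadir} − 2q_{Kora}) − 47q_{Nadir}.
∂π/∂q_{Nadir} = 107 − 6q_{Nadir} − 2q_{Kora} = 0 ⇒ q_{Nadir} = 107/6 − (1/3)q_{Kora}.
Similarly q_{Kora} = 53/3 − (1/3)q_{Nadir}.
Plugging q_{Kora} into Nadir's best response: q_{Nadir} = 107/6 − (1/3)(53/3 − (1/3)q_{Nadir}) ⇒ (8/9)q_{Nadir} = 215/18, so q_{Nadir} = 13.4375.
Then q_{Kora} = 53/3 − (1/3)·13.4375 = 13.1875.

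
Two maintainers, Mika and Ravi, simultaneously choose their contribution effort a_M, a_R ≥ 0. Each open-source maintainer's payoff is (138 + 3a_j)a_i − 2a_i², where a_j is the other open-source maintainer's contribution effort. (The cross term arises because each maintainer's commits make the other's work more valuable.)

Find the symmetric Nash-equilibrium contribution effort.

138

Mika's payoff is (138 + 3a_R)a_M − 2a_M².
∂π/∂a_M = 138 + 3a_R − 4a_M = 0, so a_M = 34.5 + 0.75a_R.
By symmetry a_R = a_M; substituting into the reaction function, 0.25a_M = 34.5 and a_M = 138.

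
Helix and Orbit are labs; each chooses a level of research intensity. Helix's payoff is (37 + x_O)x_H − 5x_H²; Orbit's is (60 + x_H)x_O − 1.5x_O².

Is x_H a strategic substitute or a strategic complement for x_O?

strategic complements

Expanding Helix's payoff: 37x_H + x_Ox_H − 5x_H².
∂π/∂x_H = 37 + x_O − 10x_H = 0, so x_H = 3.7 + 0.1x_O.
The best-response slope dx_H/dx_O = 0.1 > 0: the reaction function is upward-sloping, so the choices are strategic complements.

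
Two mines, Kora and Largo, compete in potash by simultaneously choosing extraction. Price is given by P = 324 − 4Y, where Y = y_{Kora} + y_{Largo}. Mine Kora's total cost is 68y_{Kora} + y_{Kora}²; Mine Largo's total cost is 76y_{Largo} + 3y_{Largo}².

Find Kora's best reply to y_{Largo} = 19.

Mine Kora's profit: π = y_{Kora}(324 − 4(y_{Kora} + y_{Largo})) − 68y_{Kora} − y_{Kora}².
∂π/∂y_{Kora} = 256 − 10y_{Kora} − 4y_{Largo} = 0, so y_{Kora} = 25.6 − 0.4y_{Largo}.
At y_{Largo} = 19: y_{Kora} = 25.6 − 0.4·19 = 18.

18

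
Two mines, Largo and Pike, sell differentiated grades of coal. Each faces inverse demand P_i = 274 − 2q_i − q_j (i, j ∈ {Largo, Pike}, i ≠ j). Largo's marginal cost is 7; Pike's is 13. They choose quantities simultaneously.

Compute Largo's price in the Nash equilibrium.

Mine Largo's profit: π = q_{Largo}(274 − 2q_{Largo} − q_{Pike}) − 7q_{Largo}.
∂π/∂q_{Largo} = 267 − 4q_{Largo} − q_{Pike} = 0 ⇒ q_{Largo} = 66.75 − 0.25q_{Pike}.
Similarly q_{Pike} = 65.25 − 0.25q_{Largo}.
Substituting the second reaction function into the first: q_{Largo} = 66.75 − 0.25(65.25 − 0.25q_{Largo}), which gives 0.9375q_{Largo} = 50.4375 ⇒ q_{Largo} = 53.8.
Then q_{Pike} = 65.25 − 0.25·53.8 = 51.8.
P_{Largo} = 274 − 2·53.8 − 51.8 = 114.6.

114.6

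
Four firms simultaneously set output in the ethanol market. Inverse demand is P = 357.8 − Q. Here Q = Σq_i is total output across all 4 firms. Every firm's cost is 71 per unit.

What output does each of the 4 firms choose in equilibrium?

57.36

A representative firm's profit is π_i = q_i(357.8 − Q) − 71q_i, with Q = q_i + Σ_{j≠i} q_j.
First-order condition: 286.8 − 2q_i − Σ_{j≠i} q_j = 0.
With identical firms, set every q_j = q: then 286.8 − 2q − 3q = 0, i.e. q = 286.8/5 = 57.36.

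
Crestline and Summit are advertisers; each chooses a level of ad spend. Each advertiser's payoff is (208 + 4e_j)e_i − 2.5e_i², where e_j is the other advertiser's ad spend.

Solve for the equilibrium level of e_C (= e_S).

Crestline's payoff is (208 + 4e_S)e_C − 2.5e_C².
∂π/∂e_C = 208 + 4e_S − 5e_C = 0, so e_C = 41.6 + 0.8e_S.
By symmetry e_S = e_C; substituting into the reaction function, 0.2e_C = 41.6 and e_C = 208.

208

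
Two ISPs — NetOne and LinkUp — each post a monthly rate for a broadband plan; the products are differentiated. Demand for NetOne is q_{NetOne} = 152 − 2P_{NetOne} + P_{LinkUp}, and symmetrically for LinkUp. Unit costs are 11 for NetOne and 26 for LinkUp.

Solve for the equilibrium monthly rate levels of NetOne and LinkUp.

NetOne's profit: π = (P_{NetOne} − 11)(152 − 2P_{NetOne} + P_{LinkUp}).
∂π/∂P_{NetOne} = 174 − 4P_{NetOne} + P_{LinkUp} = 0 ⇒ P_{NetOne} = 43.5 + 0.25P_{LinkUp}.
Similarly P_{LinkUp} = 51 + 0.25P_{NetOne}.
Substituting the second reaction function into the first: P_{NetOne} = 43.5 + 0.25(51 + 0.25P_{NetOne}), which gives 0.9375P_{NetOne} = 56.25 ⇒ P_{NetOne} = 60.
Then P_{LinkUp} = 51 + 0.25·60 = 66.

60, 66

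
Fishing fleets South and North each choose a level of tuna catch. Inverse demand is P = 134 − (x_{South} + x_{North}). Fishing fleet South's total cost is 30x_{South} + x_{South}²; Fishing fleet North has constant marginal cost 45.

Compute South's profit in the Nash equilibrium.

578

Fishing fleet South's profit: π = x_{South}(134 − (x_{South} + x_{North})) − 30x_{South} − x_{South}².
∂π/∂x_{South} = 104 − 4x_{South} − x_{North} = 0, so x_{South} = 26 − 0.25x_{North}.
For North: ∂π/∂x_{North} = 89 − 2x_{North} − x_{South} = 0 ⇒ x_{North} = 44.5 − 0.5x_{South}.
Substituting the second reaction function into the first: x_{South} = 26 − 0.25(44.5 − 0.5x_{South}), which gives 0.875x_{South} = 14.875 ⇒ x_{South} = 17.
Then x_{North} = 44.5 − 0.5·17 = 36.
Price P = 134 − 53 = 81.
South's profit: (81 − 30)·17 − (17)² = 578.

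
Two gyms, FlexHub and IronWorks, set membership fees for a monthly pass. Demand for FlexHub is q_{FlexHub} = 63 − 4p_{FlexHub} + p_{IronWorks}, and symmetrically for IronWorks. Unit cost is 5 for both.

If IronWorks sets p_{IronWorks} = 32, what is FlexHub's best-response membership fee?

14.375

FlexHub's profit: π = (p_{FlexHub} − 5)(63 − 4p_{FlexHub} + p_{IronWorks}).
∂π/∂p_{FlexHub} = 83 − 8p_{FlexHub} + p_{IronWorks} = 0 ⇒ p_{FlexHub} = 10.375 + 0.125p_{IronWorks}.
At p_{IronWorks} = 32: p_{FlexHub} = 10.375 + 0.125·32 = 14.375.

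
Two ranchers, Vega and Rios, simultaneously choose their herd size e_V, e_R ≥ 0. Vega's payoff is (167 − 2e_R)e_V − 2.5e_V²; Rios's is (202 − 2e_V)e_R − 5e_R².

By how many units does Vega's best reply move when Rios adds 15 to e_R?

-6

Expanding Vega's payoff: 167e_V − 2e_Re_V − 2.5e_V².
∂π/∂e_V = 167 − 2e_R − 5e_V = 0, so e_V = 33.4 − 0.4e_R.
The reaction-function slope is −0.4, so a 15-unit rise in e_R moves e_V by −0.4 × 15 = −6. Vega's best response falls — the actions are strategic substitutes.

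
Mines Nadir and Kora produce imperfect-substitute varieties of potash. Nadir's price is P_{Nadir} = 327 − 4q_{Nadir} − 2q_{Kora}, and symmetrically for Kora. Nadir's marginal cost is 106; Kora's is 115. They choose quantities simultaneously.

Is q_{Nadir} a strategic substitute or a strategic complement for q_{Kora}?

Mine Nadir's profit: π = q_{Nadir}(327 − 4q_{Nadir} − 2q_{Kora}) − 106q_{Nadir}.
∂π/∂q_{Nadir} = 221 − 8q_{Nadir} − 2q_{Kora} = 0 ⇒ q_{Nadir} = 27.625 − 0.25q_{Kora}.
The best-response slope dq_{Nadir}/dq_{Kora} = −0.25 < 0: the reaction function is downward-sloping, so the choices are strategic substitutes.

strategic substitutes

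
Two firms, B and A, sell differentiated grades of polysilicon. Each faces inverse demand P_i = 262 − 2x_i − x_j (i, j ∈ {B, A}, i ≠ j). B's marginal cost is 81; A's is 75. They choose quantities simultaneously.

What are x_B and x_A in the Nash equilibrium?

Firm B's profit: π = x_B(262 − 2x_B − x_A) − 81x_B.
∂π/∂x_B = 181 − 4x_B − x_A = 0 ⇒ x_B = 45.25 − 0.25x_A.
Similarly x_A = 46.75 − 0.25x_B.
Substituting the second reaction function into the first: x_B = 45.25 − 0.25(46.75 − 0.25x_B), which gives 0.9375x_B = 33.5625 ⇒ x_B = 35.8.
Then x_A = 46.75 − 0.25·35.8 = 37.8.

35.8, 37.8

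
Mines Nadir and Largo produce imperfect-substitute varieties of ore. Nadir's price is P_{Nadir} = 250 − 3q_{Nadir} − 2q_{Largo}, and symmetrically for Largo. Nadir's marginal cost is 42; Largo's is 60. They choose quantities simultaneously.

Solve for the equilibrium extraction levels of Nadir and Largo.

27.125, 22.625

Mine Nadir's profit: π = q_{Nadir}(250 − 3q_{Nadir} − 2q_{Largo}) − 42q_{Nadir}.
∂π/∂q_{Nadir} = 208 − 6q_{Nadir} − 2q_{Largo} = 0 ⇒ q_{Nadir} = 104/3 − (1/3)q_{Largo}.
Similarly q_{Largo} = 95/3 − (1/3)q_{Nadir}.
Substituting the second reaction function into the first: q_{Nadir} = 104/3 − (1/3)(95/3 − (1/3)q_{Nadir}), which gives (8/9)q_{Nadir} = 217/9 ⇒ q_{Nadir} = 27.125.
Then q_{Largo} = 95/3 − (1/3)·27.125 = 22.625.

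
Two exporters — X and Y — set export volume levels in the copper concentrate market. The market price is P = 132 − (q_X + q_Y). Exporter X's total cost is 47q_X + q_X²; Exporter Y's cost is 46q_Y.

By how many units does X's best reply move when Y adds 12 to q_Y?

-3

Exporter X's profit: π = q_X(132 − (q_X + q_Y)) − 47q_X − q_X².
∂π/∂q_X = 85 − 4q_X − q_Y = 0, so q_X = 21.25 − 0.25q_Y.
The reaction-function slope is −0.25, so a 12-unit rise in q_Y moves q_X by −0.25 × 12 = −3. X's best response falls — the actions are strategic substitutes.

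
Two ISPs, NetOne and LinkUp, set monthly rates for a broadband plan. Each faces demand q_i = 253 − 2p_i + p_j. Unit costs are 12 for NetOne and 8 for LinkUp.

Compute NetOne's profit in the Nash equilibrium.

NetOne's profit: π = (p_{NetOne} − 12)(253 − 2p_{NetOne} + p_{LinkUp}).
∂π/∂p_{NetOne} = 277 − 4p_{NetOne} + p_{LinkUp} = 0 ⇒ p_{NetOne} = 69.25 + 0.25p_{LinkUp}.
Similarly p_{LinkUp} = 67.25 + 0.25p_{NetOne}.
Substituting the second reaction function into the first: p_{NetOne} = 69.25 + 0.25(67.25 + 0.25p_{NetOne}), which gives 0.9375p_{NetOne} = 86.0625 ⇒ p_{NetOne} = 91.8.
Then p_{LinkUp} = 67.25 + 0.25·91.8 = 90.2.
q_{NetOne} = 253 − 2·91.8 + 90.2 = 159.6.
Profit = (91.8 − 12)·159.6 = 12736.08.

12736.08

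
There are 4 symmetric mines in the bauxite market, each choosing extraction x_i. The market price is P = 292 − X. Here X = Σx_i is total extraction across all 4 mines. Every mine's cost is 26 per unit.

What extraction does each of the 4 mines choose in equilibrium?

A representative mine's profit is π_i = x_i(292 − X) − 26x_i, with X = x_i + Σ_{j≠i} x_j.
First-order condition: 266 − 2x_i − Σ_{j≠i} x_j = 0.
In a symmetric equilibrium every mine chooses the same x, so Σ_{j≠i} x_j = 3x. The condition becomes 266 − 5x = 0, giving x = 266/5 = 53.2.

53.2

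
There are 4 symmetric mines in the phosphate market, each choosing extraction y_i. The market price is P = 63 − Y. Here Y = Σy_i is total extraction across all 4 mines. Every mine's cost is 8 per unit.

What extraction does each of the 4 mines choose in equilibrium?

A representative mine's profit is π_i = y_i(63 − Y) − 8y_i, with Y = y_i + Σ_{j≠i} y_j.
First-order condition: 55 − 2y_i − Σ_{j≠i} y_j = 0.
With identical mines, set every y_j = y: then 55 − 2y − 3y = 0, i.e. y = 55/5 = 11.

11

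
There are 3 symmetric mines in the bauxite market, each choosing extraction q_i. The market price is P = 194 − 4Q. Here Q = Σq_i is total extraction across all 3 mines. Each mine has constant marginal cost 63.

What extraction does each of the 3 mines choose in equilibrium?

A representative mine's profit is π_i = q_i(194 − 4Q) − 63q_i, with Q = q_i + Σ_{j≠i} q_j.
First-order condition: 131 − 8q_i − 4Σ_{j≠i} q_j = 0.
Imposing symmetry (q_j = q for all j) turns Σ_{j≠i} q_j into 2q, so 131 = 16q and q = 8.1875.

8.1875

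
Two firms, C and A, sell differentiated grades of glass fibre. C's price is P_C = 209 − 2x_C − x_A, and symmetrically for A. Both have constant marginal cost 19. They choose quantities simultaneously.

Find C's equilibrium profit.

2888

Firm C's profit: π = x_C(209 − 2x_C − x_A) − 19x_C.
∂π/∂x_C = 190 − 4x_C − x_A = 0 ⇒ x_C = 47.5 − 0.25x_A.
Setting x_C = x_A in the reaction function: x_C = 47.5 − 0.25x_C, so x_C = 47.5 / 1.25 = 38.
P_C = 209 − 2·38 − 38 = 95.
Profit = (95 − 19)·38 = 2888.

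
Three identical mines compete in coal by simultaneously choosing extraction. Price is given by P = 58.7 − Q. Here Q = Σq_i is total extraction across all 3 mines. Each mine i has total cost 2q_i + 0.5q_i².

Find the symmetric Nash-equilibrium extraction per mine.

11.34

A representative mine's profit is π_i = q_i(58.7 − Q) − 2q_i − 0.5q_i², with Q = q_i + Σ_{j≠i} q_j.
First-order condition: 56.7 − 3q_i − Σ_{j≠i} q_j = 0.
Imposing symmetry (q_j = q for all j) turns Σ_{j≠i} q_j into 2q, so 56.7 = 5q and q = 11.34.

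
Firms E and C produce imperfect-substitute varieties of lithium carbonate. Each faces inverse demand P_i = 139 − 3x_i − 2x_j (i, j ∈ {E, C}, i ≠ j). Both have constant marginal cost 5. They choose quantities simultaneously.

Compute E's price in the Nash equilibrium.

55.25

Firm E's profit: π = x_E(139 − 3x_E − 2x_C) − 5x_E.
∂π/∂x_E = 134 − 6x_E − 2x_C = 0 ⇒ x_E = 67/3 − (1/3)x_C.
The game is symmetric, so in equilibrium x_C = x_E: the reaction function gives (4/3)x_E = 67/3, hence x_E = 16.75.
P_E = 139 − 3·16.75 − 2·16.75 = 55.25.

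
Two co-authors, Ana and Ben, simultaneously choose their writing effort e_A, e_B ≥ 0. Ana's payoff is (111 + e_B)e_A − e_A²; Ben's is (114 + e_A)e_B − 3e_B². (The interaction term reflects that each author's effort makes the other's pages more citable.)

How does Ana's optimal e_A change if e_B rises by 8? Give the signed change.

Expanding Ana's payoff: 111e_A + e_Be_A − e_A².
∂π/∂e_A = 111 + e_B − 2e_A = 0, so e_A = 55.5 + 0.5e_B.
The reaction-function slope is 0.5, so an 8-unit rise in e_B moves e_A by 0.5 × 8 = 4. Ana's best response rises — the actions are strategic complements.

4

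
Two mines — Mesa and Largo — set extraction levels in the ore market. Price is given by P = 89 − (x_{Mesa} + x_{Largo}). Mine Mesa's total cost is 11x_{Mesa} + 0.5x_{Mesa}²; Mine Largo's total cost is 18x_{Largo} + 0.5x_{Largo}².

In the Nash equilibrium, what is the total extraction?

37.25

Mine Mesa's profit: π = x_{Mesa}(89 − (x_{Mesa} + x_{Largo})) − 11x_{Mesa} − 0.5x_{Mesa}².
∂π/∂x_{Mesa} = 78 − 3x_{Mesa} − x_{Largo} = 0, so x_{Mesa} = 26 − (1/3)x_{Largo}.
By the same steps for Largo: x_{Largo} = 71/3 − (1/3)x_{Mesa}.
Substituting the second reaction function into the first: x_{Mesa} = 26 − (1/3)(71/3 − (1/3)x_{Mesa}), which gives (8/9)x_{Mesa} = 163/9 ⇒ x_{Mesa} = 20.375.
Then x_{Largo} = 71/3 − (1/3)·20.375 = 16.875.
Total extraction: 20.375 + 16.875 = 37.25.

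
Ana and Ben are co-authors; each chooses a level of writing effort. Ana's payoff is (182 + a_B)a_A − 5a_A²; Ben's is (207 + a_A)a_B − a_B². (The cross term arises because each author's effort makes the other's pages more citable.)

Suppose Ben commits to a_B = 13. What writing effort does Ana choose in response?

19.5

Expanding Ana's payoff: 182a_A + a_Ba_A − 5a_A².
∂π/∂a_A = 182 + a_B − 10a_A = 0, so a_A = 18.2 + 0.1a_B.
At a_B = 13: a_A = 18.2 + 0.1·13 = 19.5.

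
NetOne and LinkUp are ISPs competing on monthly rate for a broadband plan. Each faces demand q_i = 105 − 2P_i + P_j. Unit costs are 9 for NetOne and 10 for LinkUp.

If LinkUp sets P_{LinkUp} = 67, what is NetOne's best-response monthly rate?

NetOne's profit: π = (P_{NetOne} − 9)(105 − 2P_{NetOne} + P_{LinkUp}).
∂π/∂P_{NetOne} = 123 − 4P_{NetOne} + P_{LinkUp} = 0 ⇒ P_{NetOne} = 30.75 + 0.25P_{LinkUp}.
At P_{LinkUp} = 67: P_{NetOne} = 30.75 + 0.25·67 = 47.5.

47.5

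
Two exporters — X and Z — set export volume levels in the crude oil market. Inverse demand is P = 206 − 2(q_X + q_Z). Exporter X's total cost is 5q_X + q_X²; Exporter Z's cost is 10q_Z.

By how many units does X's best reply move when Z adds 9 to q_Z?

Exporter X's profit: π = q_X(206 − 2(q_X + q_Z)) − 5q_X − q_X².
∂π/∂q_X = 201 − 6q_X − 2q_Z = 0, so q_X = 33.5 − (1/3)q_Z.
The reaction-function slope is −1/3, so a 9-unit rise in q_Z moves q_X by −1/3 × 9 = −3. X's best response falls — the actions are strategic substitutes.

-3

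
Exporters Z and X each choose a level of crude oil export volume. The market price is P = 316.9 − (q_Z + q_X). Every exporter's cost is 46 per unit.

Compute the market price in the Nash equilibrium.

Exporter Z's profit: π = q_Z(316.9 − (q_Z + q_X)) − 46q_Z.
∂π/∂q_Z = 270.9 − 2q_Z − q_X = 0, so q_Z = 135.45 − 0.5q_X.
The game is symmetric, so in equilibrium q_X = q_Z: the reaction function gives 1.5q_Z = 135.45, hence q_Z = 90.3.
Equilibrium price: P = 316.9 − 180.6 = 136.3.

136.3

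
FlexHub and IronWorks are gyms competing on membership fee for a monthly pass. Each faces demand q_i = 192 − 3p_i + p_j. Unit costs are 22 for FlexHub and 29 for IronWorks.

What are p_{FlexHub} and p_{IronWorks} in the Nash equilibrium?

FlexHub's profit: π = (p_{FlexHub} − 22)(192 − 3p_{FlexHub} + p_{IronWorks}).
∂π/∂p_{FlexHub} = 258 − 6p_{FlexHub} + p_{IronWorks} = 0 ⇒ p_{FlexHub} = 43 + (1/6)p_{IronWorks}.
Similarly p_{IronWorks} = 46.5 + (1/6)p_{FlexHub}.
Substituting the second reaction function into the first: p_{FlexHub} = 43 + (1/6)(46.5 + (1/6)p_{FlexHub}), which gives (35/36)p_{FlexHub} = 50.75 ⇒ p_{FlexHub} = 52.2.
Then p_{IronWorks} = 46.5 + (1/6)·52.2 = 55.2.

52.2, 55.2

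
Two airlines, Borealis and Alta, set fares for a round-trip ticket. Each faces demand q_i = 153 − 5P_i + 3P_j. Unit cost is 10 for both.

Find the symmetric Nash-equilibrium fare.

29

Borealis's profit: π = (P_{Borealis} − 10)(153 − 5P_{Borealis} + 3P_{Alta}).
∂π/∂P_{Borealis} = 203 − 10P_{Borealis} + 3P_{Alta} = 0 ⇒ P_{Borealis} = 20.3 + 0.3P_{Alta}.
Setting P_{Borealis} = P_{Alta} in the reaction function: P_{Borealis} = 20.3 + 0.3P_{Borealis}, so P_{Borealis} = 20.3 / 0.7 = 29.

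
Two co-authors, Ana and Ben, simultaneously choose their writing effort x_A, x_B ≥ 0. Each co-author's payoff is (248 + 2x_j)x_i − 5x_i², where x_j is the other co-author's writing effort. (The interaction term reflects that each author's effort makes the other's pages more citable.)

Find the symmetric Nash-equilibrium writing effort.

Ana's payoff is (248 + 2x_B)x_A − 5x_A².
∂π/∂x_A = 248 + 2x_B − 10x_A = 0, so x_A = 24.8 + 0.2x_B.
Setting x_A = x_B in the reaction function: x_A = 24.8 + 0.2x_A, so x_A = 24.8 / 0.8 = 31.

31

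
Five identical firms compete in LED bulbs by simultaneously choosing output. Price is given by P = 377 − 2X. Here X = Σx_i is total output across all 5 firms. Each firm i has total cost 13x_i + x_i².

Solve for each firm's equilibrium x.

A representative firm's profit is π_i = x_i(377 − 2X) − 13x_i − x_i², with X = x_i + Σ_{j≠i} x_j.
First-order condition: 364 − 6x_i − 2Σ_{j≠i} x_j = 0.
With identical firms, set every x_j = x: then 364 − 6x − 8x = 0, i.e. x = 364/14 = 26.

26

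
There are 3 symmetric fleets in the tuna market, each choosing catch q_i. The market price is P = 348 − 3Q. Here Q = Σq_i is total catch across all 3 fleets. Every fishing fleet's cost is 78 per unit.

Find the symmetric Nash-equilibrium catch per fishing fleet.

22.5

A representative fishing fleet's profit is π_i = q_i(348 − 3Q) − 78q_i, with Q = q_i + Σ_{j≠i} q_j.
First-order condition: 270 − 6q_i − 3Σ_{j≠i} q_j = 0.
With identical fishing fleets, set every q_j = q: then 270 − 6q − 6q = 0, i.e. q = 270/12 = 22.5.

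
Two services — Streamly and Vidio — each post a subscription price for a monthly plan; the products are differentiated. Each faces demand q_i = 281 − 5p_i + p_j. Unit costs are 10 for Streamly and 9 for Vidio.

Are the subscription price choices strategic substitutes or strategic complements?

Streamly's profit: π = (p_{Streamly} − 10)(281 − 5p_{Streamly} + p_{Vidio}).
∂π/∂p_{Streamly} = 331 − 10p_{Streamly} + p_{Vidio} = 0 ⇒ p_{Streamly} = 33.1 + 0.1p_{Vidio}.
The best-response slope dp_{Streamly}/dp_{Vidio} = 0.1 > 0: the reaction function is upward-sloping, so the choices are strategic complements.

strategic complements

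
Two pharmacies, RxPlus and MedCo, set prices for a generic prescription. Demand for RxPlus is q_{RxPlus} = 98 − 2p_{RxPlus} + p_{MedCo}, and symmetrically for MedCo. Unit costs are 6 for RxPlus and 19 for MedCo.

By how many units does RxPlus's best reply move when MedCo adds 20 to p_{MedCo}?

RxPlus's profit: π = (p_{RxPlus} − 6)(98 − 2p_{RxPlus} + p_{MedCo}).
∂π/∂p_{RxPlus} = 110 − 4p_{RxPlus} + p_{MedCo} = 0 ⇒ p_{RxPlus} = 27.5 + 0.25p_{MedCo}.
The reaction-function slope is 0.25, so a 20-unit rise in p_{MedCo} moves p_{RxPlus} by 0.25 × 20 = 5. RxPlus's best response rises — the actions are strategic complements.

5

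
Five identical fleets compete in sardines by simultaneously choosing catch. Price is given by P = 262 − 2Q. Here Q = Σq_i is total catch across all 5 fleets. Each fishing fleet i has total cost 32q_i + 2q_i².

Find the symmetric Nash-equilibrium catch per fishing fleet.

14.375

A representative fishing fleet's profit is π_i = q_i(262 − 2Q) − 32q_i − 2q_i², with Q = q_i + Σ_{j≠i} q_j.
First-order condition: 230 − 8q_i − 2Σ_{j≠i} q_j = 0.
In a symmetric equilibrium every fishing fleet chooses the same q, so Σ_{j≠i} q_j = 4q. The condition becomes 230 − 16q = 0, giving q = 230/16 = 14.375.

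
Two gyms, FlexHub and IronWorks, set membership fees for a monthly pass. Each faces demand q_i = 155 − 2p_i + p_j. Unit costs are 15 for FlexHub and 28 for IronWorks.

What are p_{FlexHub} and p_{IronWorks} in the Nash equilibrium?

FlexHub's profit: π = (p_{FlexHub} − 15)(155 − 2p_{FlexHub} + p_{IronWorks}).
∂π/∂p_{FlexHub} = 185 − 4p_{FlexHub} + p_{IronWorks} = 0 ⇒ p_{FlexHub} = 46.25 + 0.25p_{IronWorks}.
Similarly p_{IronWorks} = 52.75 + 0.25p_{FlexHub}.
Plugging p_{IronWorks} into FlexHub's best response: p_{FlexHub} = 46.25 + 0.25(52.75 + 0.25p_{FlexHub}) ⇒ 0.9375p_{FlexHub} = 59.4375, so p_{FlexHub} = 63.4.
Then p_{IronWorks} = 52.75 + 0.25·63.4 = 68.6.

63.4, 68.6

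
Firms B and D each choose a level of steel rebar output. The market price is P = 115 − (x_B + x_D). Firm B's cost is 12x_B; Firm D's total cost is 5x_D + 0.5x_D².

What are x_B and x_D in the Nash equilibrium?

39.8, 23.4

Firm B's profit: π = x_B(115 − (x_B + x_D)) − 12x_B.
∂π/∂x_B = 103 − 2x_B − x_D = 0, so x_B = 51.5 − 0.5x_D.
For D: ∂π/∂x_D = 110 − 3x_D − x_B = 0 ⇒ x_D = 110/3 − (1/3)x_B.
Substituting the second reaction function into the first: x_B = 51.5 − 0.5(110/3 − (1/3)x_B), which gives (5/6)x_B = 199/6 ⇒ x_B = 39.8.
Then x_D = 110/3 − (1/3)·39.8 = 23.4.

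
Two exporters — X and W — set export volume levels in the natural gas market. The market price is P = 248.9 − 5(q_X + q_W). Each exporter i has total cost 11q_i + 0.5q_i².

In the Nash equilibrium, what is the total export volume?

29.7375

Exporter X's profit: π = q_X(248.9 − 5(q_X + q_W)) − 11q_X − 0.5q_X².
∂π/∂q_X = 237.9 − 11q_X − 5q_W = 0, so q_X = 2379/110 − (5/11)q_W.
The game is symmetric, so in equilibrium q_W = q_X: the reaction function gives (16/11)q_X = 2379/110, hence q_X = 2379/160.
Total export volume: 2379/160 + 2379/160 = 29.7375.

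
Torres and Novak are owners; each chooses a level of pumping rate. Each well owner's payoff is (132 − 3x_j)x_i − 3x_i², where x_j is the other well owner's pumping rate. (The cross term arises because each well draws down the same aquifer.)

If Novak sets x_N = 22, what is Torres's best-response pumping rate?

Torres's payoff is (132 − 3x_N)x_T − 3x_T².
∂π/∂x_T = 132 − 3x_N − 6x_T = 0, so x_T = 22 − 0.5x_N.
At x_N = 22: x_T = 22 − 0.5·22 = 11.

11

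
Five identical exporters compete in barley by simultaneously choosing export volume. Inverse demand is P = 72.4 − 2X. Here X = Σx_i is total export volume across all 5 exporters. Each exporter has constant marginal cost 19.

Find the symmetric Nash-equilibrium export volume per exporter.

A representative exporter's profit is π_i = x_i(72.4 − 2X) − 19x_i, with X = x_i + Σ_{j≠i} x_j.
First-order condition: 53.4 − 4x_i − 2Σ_{j≠i} x_j = 0.
In a symmetric equilibrium every exporter chooses the same x, so Σ_{j≠i} x_j = 4x. The condition becomes 53.4 − 12x = 0, giving x = 53.4/12 = 4.45.

4.45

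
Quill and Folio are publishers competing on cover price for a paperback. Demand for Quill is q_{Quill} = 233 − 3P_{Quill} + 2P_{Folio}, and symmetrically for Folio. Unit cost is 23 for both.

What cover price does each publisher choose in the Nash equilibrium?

Quill's profit: π = (P_{Quill} − 23)(233 − 3P_{Quill} + 2P_{Folio}).
∂π/∂P_{Quill} = 302 − 6P_{Quill} + 2P_{Folio} = 0 ⇒ P_{Quill} = 151/3 + (1/3)P_{Folio}.
Setting P_{Quill} = P_{Folio} in the reaction function: P_{Quill} = 151/3 + (1/3)P_{Quill}, so P_{Quill} = (151/3) / (2/3) = 75.5.

75.5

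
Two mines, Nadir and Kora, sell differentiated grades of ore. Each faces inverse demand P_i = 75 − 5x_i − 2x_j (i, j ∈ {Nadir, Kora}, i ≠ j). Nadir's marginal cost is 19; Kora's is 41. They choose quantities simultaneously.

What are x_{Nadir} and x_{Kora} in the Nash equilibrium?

5.125, 2.375

Mine Nadir's profit: π = x_{Nadir}(75 − 5x_{Nadir} − 2x_{Kora}) − 19x_{Nadir}.
∂π/∂x_{Nadir} = 56 − 10x_{Nadir} − 2x_{Kora} = 0 ⇒ x_{Nadir} = 5.6 − 0.2x_{Kora}.
Similarly x_{Kora} = 3.4 − 0.2x_{Nadir}.
Substituting the second reaction function into the first: x_{Nadir} = 5.6 − 0.2(3.4 − 0.2x_{Nadir}), which gives 0.96x_{Nadir} = 4.92 ⇒ x_{Nadir} = 5.125.
Then x_{Kora} = 3.4 − 0.2·5.125 = 2.375.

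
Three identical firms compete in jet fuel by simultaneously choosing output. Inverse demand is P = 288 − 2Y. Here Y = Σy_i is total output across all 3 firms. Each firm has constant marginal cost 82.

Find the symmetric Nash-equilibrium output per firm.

25.75

A representative firm's profit is π_i = y_i(288 − 2Y) − 82y_i, with Y = y_i + Σ_{j≠i} y_j.
First-order condition: 206 − 4y_i − 2Σ_{j≠i} y_j = 0.
In a symmetric equilibrium every firm chooses the same y, so Σ_{j≠i} y_j = 2y. The condition becomes 206 − 8y = 0, giving y = 206/8 = 25.75.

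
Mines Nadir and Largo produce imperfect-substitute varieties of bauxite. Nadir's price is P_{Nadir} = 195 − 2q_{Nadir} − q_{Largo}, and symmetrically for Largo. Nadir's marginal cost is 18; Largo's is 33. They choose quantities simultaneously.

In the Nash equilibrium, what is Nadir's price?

Mine Nadir's profit: π = q_{Nadir}(195 − 2q_{Nadir} − q_{Largo}) − 18q_{Nadir}.
∂π/∂q_{Nadir} = 177 − 4q_{Nadir} − q_{Largo} = 0 ⇒ q_{Nadir} = 44.25 − 0.25q_{Largo}.
Similarly q_{Largo} = 40.5 − 0.25q_{Nadir}.
Solving the two reaction functions simultaneously: (1 − (−0.25)(−0.25))q_{Nadir} = 44.25 − 0.25·40.5, so 0.9375q_{Nadir} = 34.125 and q_{Nadir} = 36.4.
Then q_{Largo} = 40.5 − 0.25·36.4 = 31.4.
P_{Nadir} = 195 − 2·36.4 − 31.4 = 90.8.

90.8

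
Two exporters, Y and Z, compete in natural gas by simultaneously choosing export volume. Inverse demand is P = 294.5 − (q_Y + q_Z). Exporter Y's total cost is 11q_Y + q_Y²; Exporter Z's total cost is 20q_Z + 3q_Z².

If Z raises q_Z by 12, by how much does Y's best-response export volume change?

-3

Exporter Y's profit: π = q_Y(294.5 − (q_Y + q_Z)) − 11q_Y − q_Y².
∂π/∂q_Y = 283.5 − 4q_Y − q_Z = 0, so q_Y = 70.875 − 0.25q_Z.
The reaction-function slope is −0.25, so a 12-unit rise in q_Z moves q_Y by −0.25 × 12 = −3. Y's best response falls — the actions are strategic substitutes.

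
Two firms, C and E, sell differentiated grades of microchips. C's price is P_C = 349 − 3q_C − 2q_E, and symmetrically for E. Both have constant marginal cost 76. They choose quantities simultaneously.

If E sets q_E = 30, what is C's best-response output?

35.5

Firm C's profit: π = q_C(349 − 3q_C − 2q_E) − 76q_C.
∂π/∂q_C = 273 − 6q_C − 2q_E = 0 ⇒ q_C = 45.5 − (1/3)q_E.
At q_E = 30: q_C = 45.5 − (1/3)·30 = 35.5.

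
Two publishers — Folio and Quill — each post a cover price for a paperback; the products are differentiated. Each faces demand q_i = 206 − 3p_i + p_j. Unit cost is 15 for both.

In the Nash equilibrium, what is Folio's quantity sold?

Folio's profit: π = (p_{Folio} − 15)(206 − 3p_{Folio} + p_{Quill}).
∂π/∂p_{Folio} = 251 − 6p_{Folio} + p_{Quill} = 0 ⇒ p_{Folio} = 251/6 + (1/6)p_{Quill}.
By symmetry p_{Quill} = p_{Folio}; substituting into the reaction function, (5/6)p_{Folio} = 251/6 and p_{Folio} = 50.2.
q_{Folio} = 206 − 3·50.2 + 50.2 = 105.6.

105.6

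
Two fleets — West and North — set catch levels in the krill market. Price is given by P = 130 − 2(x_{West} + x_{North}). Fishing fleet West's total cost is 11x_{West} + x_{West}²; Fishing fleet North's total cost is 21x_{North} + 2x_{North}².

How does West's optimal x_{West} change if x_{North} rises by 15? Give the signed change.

-5

Fishing fleet West's profit: π = x_{West}(130 − 2(x_{West} + x_{North})) − 11x_{West} − x_{West}².
∂π/∂x_{West} = 119 − 6x_{West} − 2x_{North} = 0, so x_{West} = 119/6 − (1/3)x_{North}.
The reaction-function slope is −1/3, so a 15-unit rise in x_{North} moves x_{West} by −1/3 × 15 = −5. West's best response falls — the actions are strategic substitutes.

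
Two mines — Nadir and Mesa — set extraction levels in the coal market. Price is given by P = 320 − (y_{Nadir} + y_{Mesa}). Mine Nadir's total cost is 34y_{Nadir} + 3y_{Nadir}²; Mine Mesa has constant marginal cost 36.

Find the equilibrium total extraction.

Mine Nadir's profit: π = y_{Nadir}(320 − (y_{Nadir} + y_{Mesa})) − 34y_{Nadir} − 3y_{Nadir}².
∂π/∂y_{Nadir} = 286 − 8y_{Nadir} − y_{Mesa} = 0, so y_{Nadir} = 35.75 − 0.125y_{Mesa}.
For Mesa: ∂π/∂y_{Mesa} = 284 − 2y_{Mesa} − y_{Nadir} = 0 ⇒ y_{Mesa} = 142 − 0.5y_{Nadir}.
Substituting the second reaction function into the first: y_{Nadir} = 35.75 − 0.125(142 − 0.5y_{Nadir}), which gives 0.9375y_{Nadir} = 18 ⇒ y_{Nadir} = 19.2.
Then y_{Mesa} = 142 − 0.5·19.2 = 132.4.
Total extraction: 19.2 + 132.4 = 151.6.

151.6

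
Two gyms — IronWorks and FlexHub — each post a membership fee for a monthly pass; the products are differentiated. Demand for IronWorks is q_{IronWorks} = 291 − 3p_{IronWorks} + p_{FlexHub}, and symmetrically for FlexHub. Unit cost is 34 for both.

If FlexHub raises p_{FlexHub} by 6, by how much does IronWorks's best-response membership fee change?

IronWorks's profit: π = (p_{IronWorks} − 34)(291 − 3p_{IronWorks} + p_{FlexHub}).
∂π/∂p_{IronWorks} = 393 − 6p_{IronWorks} + p_{FlexHub} = 0 ⇒ p_{IronWorks} = 65.5 + (1/6)p_{FlexHub}.
The reaction-function slope is 1/6, so a 6-unit rise in p_{FlexHub} moves p_{IronWorks} by 1/6 × 6 = 1. IronWorks's best response rises — the actions are strategic complements.

1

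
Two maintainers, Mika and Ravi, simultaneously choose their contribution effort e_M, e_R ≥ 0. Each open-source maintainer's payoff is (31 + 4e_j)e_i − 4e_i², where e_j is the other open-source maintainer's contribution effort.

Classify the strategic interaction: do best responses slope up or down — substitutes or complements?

Mika's payoff is (31 + 4e_R)e_M − 4e_M².
∂π/∂e_M = 31 + 4e_R − 8e_M = 0, so e_M = 3.875 + 0.5e_R.
The best-response slope de_M/de_R = 0.5 > 0: the reaction function is upward-sloping, so the choices are strategic complements.

strategic complements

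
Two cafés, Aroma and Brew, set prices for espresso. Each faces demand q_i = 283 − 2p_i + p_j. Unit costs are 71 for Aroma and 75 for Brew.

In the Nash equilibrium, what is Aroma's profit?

10138.88

Aroma's profit: π = (p_{Aroma} − 71)(283 − 2p_{Aroma} + p_{Brew}).
∂π/∂p_{Aroma} = 425 − 4p_{Aroma} + p_{Brew} = 0 ⇒ p_{Aroma} = 106.25 + 0.25p_{Brew}.
Similarly p_{Brew} = 108.25 + 0.25p_{Aroma}.
Plugging p_{Brew} into Aroma's best response: p_{Aroma} = 106.25 + 0.25(108.25 + 0.25p_{Aroma}) ⇒ 0.9375p_{Aroma} = 133.3125, so p_{Aroma} = 142.2.
Then p_{Brew} = 108.25 + 0.25·142.2 = 143.8.
q_{Aroma} = 283 − 2·142.2 + 143.8 = 142.4.
Profit = (142.2 − 71)·142.4 = 10138.88.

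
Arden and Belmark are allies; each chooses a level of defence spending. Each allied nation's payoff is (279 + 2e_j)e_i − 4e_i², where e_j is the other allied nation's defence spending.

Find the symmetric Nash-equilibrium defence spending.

46.5

Arden's payoff is (279 + 2e_B)e_A − 4e_A².
∂π/∂e_A = 279 + 2e_B − 8e_A = 0, so e_A = 34.875 + 0.25e_B.
By symmetry e_B = e_A; substituting into the reaction function, 0.75e_A = 34.875 and e_A = 46.5.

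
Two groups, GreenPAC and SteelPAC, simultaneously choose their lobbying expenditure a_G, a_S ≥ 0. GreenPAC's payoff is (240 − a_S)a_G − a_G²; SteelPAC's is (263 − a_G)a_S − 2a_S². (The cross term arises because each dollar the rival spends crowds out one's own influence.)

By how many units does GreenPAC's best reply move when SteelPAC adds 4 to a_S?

-2

Expanding GreenPAC's payoff: 240a_G − a_Sa_G − a_G².
∂π/∂a_G = 240 − a_S − 2a_G = 0, so a_G = 120 − 0.5a_S.
The reaction-function slope is −0.5, so a 4-unit rise in a_S moves a_G by −0.5 × 4 = −2. GreenPAC's best response falls — the actions are strategic substitutes.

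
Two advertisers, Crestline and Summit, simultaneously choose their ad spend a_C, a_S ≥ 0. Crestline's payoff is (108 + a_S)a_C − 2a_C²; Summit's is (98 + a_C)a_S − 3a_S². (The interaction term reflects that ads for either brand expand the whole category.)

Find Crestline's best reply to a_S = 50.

39.5

Expanding Crestline's payoff: 108a_C + a_Sa_C − 2a_C².
∂π/∂a_C = 108 + a_S − 4a_C = 0, so a_C = 27 + 0.25a_S.
At a_S = 50: a_C = 27 + 0.25·50 = 39.5.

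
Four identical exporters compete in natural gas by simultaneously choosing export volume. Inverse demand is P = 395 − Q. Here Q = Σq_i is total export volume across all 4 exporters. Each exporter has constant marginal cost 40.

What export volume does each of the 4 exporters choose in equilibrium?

71

A representative exporter's profit is π_i = q_i(395 − Q) − 40q_i, with Q = q_i + Σ_{j≠i} q_j.
First-order condition: 355 − 2q_i − Σ_{j≠i} q_j = 0.
In a symmetric equilibrium every exporter chooses the same q, so Σ_{j≠i} q_j = 3q. The condition becomes 355 − 5q = 0, giving q = 355/5 = 71.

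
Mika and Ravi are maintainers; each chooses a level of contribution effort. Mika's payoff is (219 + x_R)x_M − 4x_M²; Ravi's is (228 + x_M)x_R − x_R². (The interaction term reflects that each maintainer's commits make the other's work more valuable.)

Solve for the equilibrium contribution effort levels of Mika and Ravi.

44.4, 136.2

Expanding Mika's payoff: 219x_M + x_Rx_M − 4x_M².
∂π/∂x_M = 219 + x_R − 8x_M = 0, so x_M = 27.375 + 0.125x_R.
Likewise for Ravi: x_R = 114 + 0.5x_M.
Solving the two reaction functions simultaneously: (1 − (0.125)(0.5))x_M = 27.375 + 0.125·114, so 0.9375x_M = 41.625 and x_M = 44.4.
Then x_R = 114 + 0.5·44.4 = 136.2.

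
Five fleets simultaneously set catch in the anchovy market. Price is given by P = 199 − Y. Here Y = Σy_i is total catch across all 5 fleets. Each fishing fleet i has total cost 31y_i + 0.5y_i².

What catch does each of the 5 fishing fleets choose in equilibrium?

24

A representative fishing fleet's profit is π_i = y_i(199 − Y) − 31y_i − 0.5y_i², with Y = y_i + Σ_{j≠i} y_j.
First-order condition: 168 − 3y_i − Σ_{j≠i} y_j = 0.
With identical fishing fleets, set every y_j = y: then 168 − 3y − 4y = 0, i.e. y = 168/7 = 24.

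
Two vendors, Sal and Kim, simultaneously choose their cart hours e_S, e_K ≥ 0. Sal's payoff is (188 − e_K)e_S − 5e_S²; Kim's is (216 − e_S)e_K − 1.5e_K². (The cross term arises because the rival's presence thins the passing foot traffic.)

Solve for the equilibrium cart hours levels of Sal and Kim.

12, 68

Expanding Sal's payoff: 188e_S − e_Ke_S − 5e_S².
∂π/∂e_S = 188 − e_K − 10e_S = 0, so e_S = 18.8 − 0.1e_K.
Likewise for Kim: e_K = 72 − (1/3)e_S.
Solving the two reaction functions simultaneously: (1 − (−0.1)(−1/3))e_S = 18.8 − 0.1·72, so (29/30)e_S = 11.6 and e_S = 12.
Then e_K = 72 − (1/3)·12 = 68.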